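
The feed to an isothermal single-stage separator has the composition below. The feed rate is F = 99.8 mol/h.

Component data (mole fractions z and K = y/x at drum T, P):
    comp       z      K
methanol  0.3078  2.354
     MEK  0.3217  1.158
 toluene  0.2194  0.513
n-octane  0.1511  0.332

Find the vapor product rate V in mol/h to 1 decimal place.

Material balance + equilibrium reduce to Σ zᵢ(Kᵢ−1)/(1+ψ(Kᵢ−1)) = 0.
g(0) = ΣzᵢKᵢ − 1 = 0.2598 and g(1) = 1 − Σzᵢ/Kᵢ = -0.2914, so a root lies in (0, 1).
Newton–Raphson from ψ = 0.47:
  ψ = 0.4700: g = 0.01631, g' = -0.4485 → ψ = 0.5064
  ψ = 0.5064: g = -0.00004, g' = -0.4511 → ψ = 0.5063
Converged at ψ = 0.5063.
Then V = ψ·F = 0.5063·99.8 = 50.5 mol/h and L = F − V = 49.3 mol/h.

V = 50.5 mol/h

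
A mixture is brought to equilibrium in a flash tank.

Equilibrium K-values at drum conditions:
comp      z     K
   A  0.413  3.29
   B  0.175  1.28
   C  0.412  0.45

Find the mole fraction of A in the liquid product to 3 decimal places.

Newton–Raphson from ψ = 0.5:
  ψ = 0.500: g = 0.1713, g' = -0.718 → ψ = 0.739
  ψ = 0.739: g = 0.0104, g' = -0.662 → ψ = 0.754
Converged at ψ = 0.754.
Compositions from xᵢ = zᵢ/(1+ψ(Kᵢ−1)), yᵢ = Kᵢxᵢ:
  A: x = 0.151, y = 0.498
  B: x = 0.144, y = 0.185
  C: x = 0.704, y = 0.317

x_A = 0.151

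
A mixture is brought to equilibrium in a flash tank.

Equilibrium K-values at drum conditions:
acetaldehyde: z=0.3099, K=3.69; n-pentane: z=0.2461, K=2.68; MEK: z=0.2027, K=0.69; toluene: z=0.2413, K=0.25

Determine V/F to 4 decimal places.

V/F = 0.7169

Material balance + equilibrium reduce to Σ zᵢ(Kᵢ−1)/(1+V/F(Kᵢ−1)) = 0.
g(0) = ΣzᵢKᵢ − 1 = 1.0033 and g(1) = 1 − Σzᵢ/Kᵢ = -0.4348, so a root lies in (0, 1).
Iterate (Newton) starting at V/F = 0.6:
  V/F = 0.6000: g = 0.11857, g' = -0.9785 → V/F = 0.7212
  V/F = 0.7212: g = -0.00460, g' = -1.0777 → V/F = 0.7169
Converged at V/F = 0.7169.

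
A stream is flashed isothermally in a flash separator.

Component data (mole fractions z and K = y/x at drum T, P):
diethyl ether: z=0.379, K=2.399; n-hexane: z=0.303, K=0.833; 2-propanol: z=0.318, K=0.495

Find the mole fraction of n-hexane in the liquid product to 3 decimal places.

x_n-hexane = 0.337

Iterate (Newton) starting at ψ = 0.5:
  ψ = 0.500: g = 0.0419, g' = -0.412 → ψ = 0.602
  ψ = 0.602: g = 0.0009, g' = -0.396 → ψ = 0.604
Converged at ψ = 0.604.
Compositions from xᵢ = zᵢ/(1+ψ(Kᵢ−1)), yᵢ = Kᵢxᵢ:
  diethyl ether: x = 0.205, y = 0.493
  n-hexane: x = 0.337, y = 0.281
  2-propanol: x = 0.458, y = 0.227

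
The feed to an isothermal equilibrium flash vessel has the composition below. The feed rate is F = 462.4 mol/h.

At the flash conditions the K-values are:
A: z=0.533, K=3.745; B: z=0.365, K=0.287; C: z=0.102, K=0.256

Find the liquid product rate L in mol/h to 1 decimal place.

L = 198.7 mol/h

Newton–Raphson from β = 0.48:
  β = 0.480: g = 0.1176, g' = -1.313 → β = 0.570
Converged at β = 0.570.
Then V = β·F = 0.5702·462.4 = 263.7 mol/h and L = F − V = 198.7 mol/h.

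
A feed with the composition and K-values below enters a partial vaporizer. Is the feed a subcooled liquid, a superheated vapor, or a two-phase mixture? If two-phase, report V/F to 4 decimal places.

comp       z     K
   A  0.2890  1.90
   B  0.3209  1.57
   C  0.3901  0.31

ΣzᵢKᵢ = 1.1738; Σzᵢ/Kᵢ = 1.6149.
Both exceed 1, so a two-phase solution exists.
Iterate (Newton) starting at ψ = 0.5:
  ψ = 0.5000: g = -0.08922, g' = -0.6074 → ψ = 0.3531
  ψ = 0.3531: g = -0.00623, g' = -0.5317 → ψ = 0.3414
  ψ = 0.3414: g = -0.00002, g' = -0.5279 → ψ = 0.3413
Converged at ψ = 0.3413.

two-phase, V/F = 0.3413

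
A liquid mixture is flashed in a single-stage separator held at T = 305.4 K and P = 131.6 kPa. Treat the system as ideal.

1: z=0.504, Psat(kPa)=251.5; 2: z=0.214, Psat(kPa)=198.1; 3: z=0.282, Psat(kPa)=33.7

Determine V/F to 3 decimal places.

Raoult's law: Kᵢ = Pᵢˢᵃᵗ/P = Pᵢˢᵃᵗ/131.6.
  K_1 = 251.5/131.6 = 1.91109, K_2 = 198.1/131.6 = 1.50532, K_3 = 33.7/131.6 = 0.25608
Newton–Raphson from V/F = 0.33:
  V/F = 0.330: g = 0.1677, g' = -0.562 → V/F = 0.629
  V/F = 0.629: g = -0.0200, g' = -0.751 → V/F = 0.602
  V/F = 0.602: g = -0.0004, g' = -0.718 → V/F = 0.601
Converged at V/F = 0.601.

V/F = 0.601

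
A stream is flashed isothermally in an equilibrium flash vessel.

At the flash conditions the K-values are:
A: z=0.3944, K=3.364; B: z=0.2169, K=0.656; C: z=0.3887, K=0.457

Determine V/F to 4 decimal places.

V/F = 0.5681

Rachford–Rice: g(V/F) = Σ zᵢ(Kᵢ−1)/(1+V/F(Kᵢ−1)) = 0.
g(0) = ΣzᵢKᵢ − 1 = 0.6467 and g(1) = 1 − Σzᵢ/Kᵢ = -0.2984, so a root lies in (0, 1).
Newton–Raphson from V/F = 0.54:
  V/F = 0.5400: g = 0.01928, g' = -0.6934 → V/F = 0.5678
  V/F = 0.5678: g = 0.00018, g' = -0.6809 → V/F = 0.5681
Converged at V/F = 0.5681.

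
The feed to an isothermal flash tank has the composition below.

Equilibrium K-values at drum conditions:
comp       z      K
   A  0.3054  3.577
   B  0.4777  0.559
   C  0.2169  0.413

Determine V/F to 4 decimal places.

V/F = 0.3555

Material balance + equilibrium reduce to Σ zᵢ(Kᵢ−1)/(1+V/F(Kᵢ−1)) = 0.
Feasibility: ΣzᵢKᵢ = 1.4490, Σzᵢ/Kᵢ = 1.4651 — both > 1, two phases present.
Iterate (Newton) starting at V/F = 0.5:
  V/F = 0.5000: g = -0.10657, g' = -0.6899 → V/F = 0.3455
  V/F = 0.3455: g = 0.00807, g' = -0.8144 → V/F = 0.3554
  V/F = 0.3554: g = 0.00006, g' = -0.8025 → V/F = 0.3555
Converged at V/F = 0.3555.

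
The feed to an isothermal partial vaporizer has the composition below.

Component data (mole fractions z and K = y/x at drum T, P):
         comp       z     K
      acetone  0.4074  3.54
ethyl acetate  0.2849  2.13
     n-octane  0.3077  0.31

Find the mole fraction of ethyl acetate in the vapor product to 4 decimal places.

Rachford–Rice: g(β) = Σ zᵢ(Kᵢ−1)/(1+β(Kᵢ−1)) = 0.
Check two-phase: ΣzᵢKᵢ = 2.1444 > 1 and Σzᵢ/Kᵢ = 1.2414 > 1, so g(0) = 1.1444 > 0 and g(1) = -0.2414 < 0.
Newton–Raphson from β = 0.5:
  β = 0.5000: g = 0.33743, g' = -1.0001 → β = 0.8374
  β = 0.8374: g = -0.00655, g' = -1.1867 → β = 0.8319
Converged at β = 0.8319.
Compositions from xᵢ = zᵢ/(1+β(Kᵢ−1)), yᵢ = Kᵢxᵢ:
  acetone: x = 0.1309, y = 0.4633
  ethyl acetate: x = 0.1469, y = 0.3128
  n-octane: x = 0.7223, y = 0.2239

y_ethyl acetate = 0.3128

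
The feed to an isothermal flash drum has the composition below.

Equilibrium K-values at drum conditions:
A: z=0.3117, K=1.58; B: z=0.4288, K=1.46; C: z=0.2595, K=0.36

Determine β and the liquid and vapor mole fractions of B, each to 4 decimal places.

β = 0.6470, x_B = 0.3304, y_B = 0.4825

Newton iteration, β⁰ = 0.5:
  β = 0.5000: g = 0.05627, g' = -0.3529 → β = 0.6595
  β = 0.6595: g = -0.00526, g' = -0.4265 → β = 0.6471
  β = 0.6471: g = -0.00005, g' = -0.4190 → β = 0.6470
Converged at β = 0.6470.
Compositions from xᵢ = zᵢ/(1+β(Kᵢ−1)), yᵢ = Kᵢxᵢ:
  A: x = 0.2266, y = 0.3581
  B: x = 0.3304, y = 0.4825
  C: x = 0.4429, y = 0.1594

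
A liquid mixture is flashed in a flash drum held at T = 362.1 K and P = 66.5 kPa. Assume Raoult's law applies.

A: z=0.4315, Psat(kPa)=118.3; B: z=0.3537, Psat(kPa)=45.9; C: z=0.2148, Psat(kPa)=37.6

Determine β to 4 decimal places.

β = 0.4720

Raoult's law: Kᵢ = Pᵢˢᵃᵗ/P = Pᵢˢᵃᵗ/66.5.
  K_A = 118.3/66.5 = 1.778947, K_B = 45.9/66.5 = 0.690226, K_C = 37.6/66.5 = 0.565414
Newton–Raphson from β = 0.6:
  β = 0.6000: g = -0.03180, g' = -0.2470 → β = 0.4713
  β = 0.4713: g = 0.00017, g' = -0.2508 → β = 0.4720
Converged at β = 0.4720.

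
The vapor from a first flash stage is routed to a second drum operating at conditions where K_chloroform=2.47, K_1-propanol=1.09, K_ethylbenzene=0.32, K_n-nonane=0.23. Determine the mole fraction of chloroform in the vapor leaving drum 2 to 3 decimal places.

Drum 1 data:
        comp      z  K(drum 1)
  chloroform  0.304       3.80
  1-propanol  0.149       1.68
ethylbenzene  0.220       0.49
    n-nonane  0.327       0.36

y_chloroform (drum 2) = 0.654

Drum 1:
Let ψ₁ = V/F and solve Σ zᵢ(Kᵢ−1)/(1+ψ₁(Kᵢ−1)) = 0.
g(0) = ΣzᵢKᵢ − 1 = 0.631 and g(1) = 1 − Σzᵢ/Kᵢ = -0.526, so a root lies in (0, 1).
Newton iteration, ψ₁⁰ = 0.43:
  ψ₁ = 0.430: g = 0.0321, g' = -0.881 → ψ₁ = 0.466
  ψ₁ = 0.466: g = 0.0004, g' = -0.859 → ψ₁ = 0.467
Converged at ψ₁ = 0.467.
Drum-1 compositions:
  chloroform: x = 0.132, y = 0.501
  1-propanol: x = 0.113, y = 0.190
  ethylbenzene: x = 0.289, y = 0.142
  n-nonane: x = 0.466, y = 0.168
Drum-2 feed = drum-1 vapor: z₂ = (0.5006, 0.1900, 0.1415, 0.1679).
Drum 2:
Let ψ₂ = V/F and solve Σ zᵢ(Kᵢ−1)/(1+ψ₂(Kᵢ−1)) = 0.
Feasibility: ΣzᵢKᵢ = 1.527, Σzᵢ/Kᵢ = 1.549 — both > 1, two phases present.
Iterate (Newton) starting at ψ₂ = 0.5:
  ψ₂ = 0.500: g = 0.0845, g' = -0.774 → ψ₂ = 0.609
  ψ₂ = 0.609: g = -0.0033, g' = -0.846 → ψ₂ = 0.605
Converged at ψ₂ = 0.605.
  chloroform: x = 0.265, y = 0.654
  1-propanol: x = 0.180, y = 0.196
  ethylbenzene: x = 0.240, y = 0.077
  n-nonane: x = 0.314, y = 0.072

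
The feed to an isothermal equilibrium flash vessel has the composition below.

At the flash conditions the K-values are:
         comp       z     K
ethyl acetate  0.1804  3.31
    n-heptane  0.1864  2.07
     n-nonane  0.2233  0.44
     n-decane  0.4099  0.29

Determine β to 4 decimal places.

Rachford–Rice: g(β) = Σ zᵢ(Kᵢ−1)/(1+β(Kᵢ−1)) = 0.
Feasibility: ΣzᵢKᵢ = 1.2001, Σzᵢ/Kᵢ = 2.0655 — both > 1, two phases present.
Newton–Raphson from β = 0.5:
  β = 0.5000: g = -0.30158, g' = -0.9296 → β = 0.1756
  β = 0.1756: g = -0.00679, g' = -0.9943 → β = 0.1688
Converged at β = 0.1688.

β = 0.1688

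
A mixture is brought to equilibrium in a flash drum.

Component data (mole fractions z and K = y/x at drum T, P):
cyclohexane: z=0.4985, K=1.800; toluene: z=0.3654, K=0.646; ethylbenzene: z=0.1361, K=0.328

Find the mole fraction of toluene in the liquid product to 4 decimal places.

x_toluene = 0.4388

Iterate (Newton) starting at β = 0.5:
  β = 0.5000: g = -0.01005, g' = -0.3698 → β = 0.4728
  β = 0.4728: g = -0.00005, g' = -0.3660 → β = 0.4727
Converged at β = 0.4727.
Compositions from xᵢ = zᵢ/(1+β(Kᵢ−1)), yᵢ = Kᵢxᵢ:
  cyclohexane: x = 0.3617, y = 0.6511
  toluene: x = 0.4388, y = 0.2835
  ethylbenzene: x = 0.1995, y = 0.0654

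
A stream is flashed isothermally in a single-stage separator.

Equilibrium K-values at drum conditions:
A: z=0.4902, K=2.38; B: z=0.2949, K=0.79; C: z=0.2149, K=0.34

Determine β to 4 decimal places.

Newton–Raphson from β = 0.5:
  β = 0.5000: g = 0.11939, g' = -0.5516 → β = 0.7164
  β = 0.7164: g = -0.00179, g' = -0.5909 → β = 0.7134
Converged at β = 0.7134.

β = 0.7134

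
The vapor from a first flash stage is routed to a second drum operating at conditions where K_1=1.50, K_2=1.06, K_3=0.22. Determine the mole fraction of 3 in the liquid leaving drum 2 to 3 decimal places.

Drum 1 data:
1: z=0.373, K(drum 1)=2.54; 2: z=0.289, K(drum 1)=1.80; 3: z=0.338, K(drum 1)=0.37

x_3 (drum 2) = 0.281

Drum 1:
Rachford–Rice: g(ψ₁) = Σ zᵢ(Kᵢ−1)/(1+ψ₁(Kᵢ−1)) = 0.
Check two-phase: ΣzᵢKᵢ = 1.593 > 1 and Σzᵢ/Kᵢ = 1.221 > 1, so g(0) = 0.593 > 0 and g(1) = -0.221 < 0.
Newton iteration, ψ₁⁰ = 0.58:
  ψ₁ = 0.580: g = 0.1258, g' = -0.666 → ψ₁ = 0.769
  ψ₁ = 0.769: g = -0.0068, g' = -0.761 → ψ₁ = 0.760
Converged at ψ₁ = 0.760.
Drum-1 compositions:
  1: x = 0.172, y = 0.437
  2: x = 0.180, y = 0.324
  3: x = 0.648, y = 0.240
Drum-2 feed = drum-1 vapor: z₂ = (0.4366, 0.3235, 0.2399).
Drum 2:
Material balance + equilibrium reduce to Σ zᵢ(Kᵢ−1)/(1+ψ₂(Kᵢ−1)) = 0.
Check two-phase: ΣzᵢKᵢ = 1.051 > 1 and Σzᵢ/Kᵢ = 1.687 > 1, so g(0) = 0.051 > 0 and g(1) = -0.687 < 0.
Newton iteration, ψ₂⁰ = 0.58:
  ψ₂ = 0.580: g = -0.1537, g' = -0.553 → ψ₂ = 0.302
  ψ₂ = 0.302: g = -0.0361, g' = -0.333 → ψ₂ = 0.194
  ψ₂ = 0.194: g = -0.0023, g' = -0.294 → ψ₂ = 0.186
Converged at ψ₂ = 0.186.
  1: x = 0.399, y = 0.599
  2: x = 0.320, y = 0.339
  3: x = 0.281, y = 0.062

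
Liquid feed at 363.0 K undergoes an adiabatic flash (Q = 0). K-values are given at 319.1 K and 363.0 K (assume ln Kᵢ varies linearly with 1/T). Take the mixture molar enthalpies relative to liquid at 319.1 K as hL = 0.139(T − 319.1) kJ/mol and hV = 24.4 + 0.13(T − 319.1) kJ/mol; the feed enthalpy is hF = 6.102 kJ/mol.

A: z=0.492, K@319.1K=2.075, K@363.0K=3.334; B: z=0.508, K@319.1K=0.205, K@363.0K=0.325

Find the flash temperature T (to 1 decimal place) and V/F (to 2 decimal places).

Adiabatic flash: solve Rachford–Rice at each trial T, then check hF = ψ·hV(T) + (1−ψ)·hL(T).
  T = 319.1 K: K = (2.075, 0.205), RR gives ψ = 0.146, H_out = 3.570 kJ/mol
  T = 363.0 K: K = (3.334, 0.325), RR gives ψ = 0.511, H_out = 18.374 kJ/mol
  T = 341.1 K: K = (2.672, 0.262), RR gives ψ = 0.363, H_out = 11.842 kJ/mol
  T = 330.1 K: K = (2.365, 0.233), RR gives ψ = 0.269, H_out = 8.066 kJ/mol
  T = 324.6 K: K = (2.218, 0.219), RR gives ψ = 0.212, H_out = 5.938 kJ/mol
  T = 327.4 K: K = (2.292, 0.226), RR gives ψ = 0.242, H_out = 7.047 kJ/mol
  T = 326.0 K: K = (2.255, 0.222), RR gives ψ = 0.228, H_out = 6.500 kJ/mol
Linear interpolation between T = 324.6 (H_out = 5.938) and T = 326.0 (H_out = 6.500) on hF = 6.102 gives T ≈ 325.0 K, at which ψ = 0.22.

T = 325.0 K, V/F = 0.22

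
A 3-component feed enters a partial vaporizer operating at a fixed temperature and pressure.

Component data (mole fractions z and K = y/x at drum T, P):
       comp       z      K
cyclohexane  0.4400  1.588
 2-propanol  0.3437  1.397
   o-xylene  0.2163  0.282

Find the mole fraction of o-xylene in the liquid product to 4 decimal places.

Rachford–Rice: g(ψ) = Σ zᵢ(Kᵢ−1)/(1+ψ(Kᵢ−1)) = 0.
Feasibility: ΣzᵢKᵢ = 1.2399, Σzᵢ/Kᵢ = 1.2901 — both > 1, two phases present.
Iterate (Newton) starting at ψ = 0.52:
  ψ = 0.5200: g = 0.06340, g' = -0.4104 → ψ = 0.6745
  ψ = 0.6745: g = -0.00826, g' = -0.5310 → ψ = 0.6589
  ψ = 0.6589: g = -0.00013, g' = -0.5147 → ψ = 0.6587
Converged at ψ = 0.6587.
Compositions from xᵢ = zᵢ/(1+ψ(Kᵢ−1)), yᵢ = Kᵢxᵢ:
  cyclohexane: x = 0.3172, y = 0.5037
  2-propanol: x = 0.2725, y = 0.3806
  o-xylene: x = 0.4104, y = 0.1157

x_o-xylene = 0.4104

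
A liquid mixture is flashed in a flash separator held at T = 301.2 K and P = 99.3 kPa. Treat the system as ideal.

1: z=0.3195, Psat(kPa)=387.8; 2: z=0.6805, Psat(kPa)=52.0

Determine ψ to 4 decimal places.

Raoult's law: Kᵢ = Pᵢˢᵃᵗ/P = Pᵢˢᵃᵗ/99.3.
  K_1 = 387.8/99.3 = 3.905337, K_2 = 52.0/99.3 = 0.523666
Material balance + equilibrium reduce to Σ zᵢ(Kᵢ−1)/(1+ψ(Kᵢ−1)) = 0.
g(0) = ΣzᵢKᵢ − 1 = 0.6041 and g(1) = 1 − Σzᵢ/Kᵢ = -0.3813, so a root lies in (0, 1).
Binary case is linear: z₁(K₁−1)(1+ψ(K₂−1)) + z₂(K₂−1)(1+ψ(K₁−1)) = 0
⇒ ψ = [z₁(K₁−1)+z₂(K₂−1)] / [−(K₁−1)(K₂−1)] = 0.60411/1.38391 = 0.4365

ψ = 0.4365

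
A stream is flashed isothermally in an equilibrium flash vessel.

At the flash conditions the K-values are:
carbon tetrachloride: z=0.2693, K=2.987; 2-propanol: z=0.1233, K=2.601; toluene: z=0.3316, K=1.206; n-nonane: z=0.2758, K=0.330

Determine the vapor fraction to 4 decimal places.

Let ψ = V/F and solve Σ zᵢ(Kᵢ−1)/(1+ψ(Kᵢ−1)) = 0.
g(0) = ΣzᵢKᵢ − 1 = 0.6160 and g(1) = 1 − Σzᵢ/Kᵢ = -0.2483, so a root lies in (0, 1).
Newton iteration, ψ⁰ = 0.5:
  ψ = 0.5000: g = 0.16212, g' = -0.6566 → ψ = 0.7469
  ψ = 0.7469: g = -0.00538, g' = -0.7445 → ψ = 0.7397
Converged at ψ = 0.7397.

ψ = 0.7397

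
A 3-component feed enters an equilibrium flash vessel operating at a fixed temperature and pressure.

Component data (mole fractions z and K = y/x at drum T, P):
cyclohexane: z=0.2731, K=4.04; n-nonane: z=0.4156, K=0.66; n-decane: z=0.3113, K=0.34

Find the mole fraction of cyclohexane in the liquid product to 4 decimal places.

Newton iteration, ψ⁰ = 0.53:
  ψ = 0.5300: g = -0.17041, g' = -0.7624 → ψ = 0.3065
  ψ = 0.3065: g = 0.01449, g' = -0.9493 → ψ = 0.3217
  ψ = 0.3217: g = 0.00020, g' = -0.9242 → ψ = 0.3220
Converged at ψ = 0.3220.
Compositions from xᵢ = zᵢ/(1+ψ(Kᵢ−1)), yᵢ = Kᵢxᵢ:
  cyclohexane: x = 0.1380, y = 0.5576
  n-nonane: x = 0.4667, y = 0.3080
  n-decane: x = 0.3953, y = 0.1344

x_cyclohexane = 0.1380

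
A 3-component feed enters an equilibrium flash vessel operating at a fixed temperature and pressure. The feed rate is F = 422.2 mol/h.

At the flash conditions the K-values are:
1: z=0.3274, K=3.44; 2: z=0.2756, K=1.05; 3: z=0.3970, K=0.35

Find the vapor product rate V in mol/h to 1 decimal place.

Newton–Raphson from β = 0.66:
  β = 0.6600: g = -0.13256, g' = -0.8011 → β = 0.4945
  β = 0.4945: g = -0.00483, g' = -0.7652 → β = 0.4882
Converged at β = 0.4882.
Then V = β·F = 0.4882·422.2 = 206.1 mol/h and L = F − V = 216.1 mol/h.

V = 206.1 mol/h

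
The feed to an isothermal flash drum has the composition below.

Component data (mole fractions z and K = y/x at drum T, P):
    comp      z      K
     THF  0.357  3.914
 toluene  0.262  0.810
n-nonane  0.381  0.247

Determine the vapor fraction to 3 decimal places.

ψ = 0.415

Rachford–Rice: g(ψ) = Σ zᵢ(Kᵢ−1)/(1+ψ(Kᵢ−1)) = 0.
Feasibility: ΣzᵢKᵢ = 1.704, Σzᵢ/Kᵢ = 1.957 — both > 1, two phases present.
Newton–Raphson from ψ = 0.42:
  ψ = 0.420: g = -0.0059, g' = -1.086 → ψ = 0.415
Converged at ψ = 0.415.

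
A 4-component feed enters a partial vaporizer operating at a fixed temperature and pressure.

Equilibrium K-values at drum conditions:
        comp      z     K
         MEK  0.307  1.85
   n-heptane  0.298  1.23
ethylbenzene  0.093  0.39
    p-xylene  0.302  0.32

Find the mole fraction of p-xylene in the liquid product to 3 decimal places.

x_p-xylene = 0.340

Material balance + equilibrium reduce to Σ zᵢ(Kᵢ−1)/(1+ψ(Kᵢ−1)) = 0.
Check two-phase: ΣzᵢKᵢ = 1.067 > 1 and Σzᵢ/Kᵢ = 1.590 > 1, so g(0) = 0.067 > 0 and g(1) = -0.590 < 0.
Newton–Raphson from ψ = 0.33:
  ψ = 0.330: g = -0.0683, g' = -0.435 → ψ = 0.173
  ψ = 0.173: g = -0.0028, g' = -0.406 → ψ = 0.166
Converged at ψ = 0.166.
Compositions from xᵢ = zᵢ/(1+ψ(Kᵢ−1)), yᵢ = Kᵢxᵢ:
  MEK: x = 0.269, y = 0.498
  n-heptane: x = 0.287, y = 0.353
  ethylbenzene: x = 0.103, y = 0.040
  p-xylene: x = 0.340, y = 0.109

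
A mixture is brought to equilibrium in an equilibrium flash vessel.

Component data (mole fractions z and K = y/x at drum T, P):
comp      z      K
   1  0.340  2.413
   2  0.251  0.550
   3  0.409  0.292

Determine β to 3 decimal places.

β = 0.089

Rachford–Rice: g(β) = Σ zᵢ(Kᵢ−1)/(1+β(Kᵢ−1)) = 0.
Feasibility: ΣzᵢKᵢ = 1.078, Σzᵢ/Kᵢ = 1.998 — both > 1, two phases present.
Newton iteration, β⁰ = 0.5:
  β = 0.500: g = -0.3125, g' = -0.809 → β = 0.114
  β = 0.114: g = -0.0201, g' = -0.803 → β = 0.089
Converged at β = 0.089.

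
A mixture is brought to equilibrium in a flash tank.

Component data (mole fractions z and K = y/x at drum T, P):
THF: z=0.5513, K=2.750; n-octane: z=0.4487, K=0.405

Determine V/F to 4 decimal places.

Material balance + equilibrium reduce to Σ zᵢ(Kᵢ−1)/(1+V/F(Kᵢ−1)) = 0.
Check two-phase: ΣzᵢKᵢ = 1.6978 > 1 and Σzᵢ/Kᵢ = 1.3084 > 1, so g(0) = 0.6978 > 0 and g(1) = -0.3084 < 0.
Newton–Raphson from V/F = 0.5:
  V/F = 0.5000: g = 0.13451, g' = -0.8021 → V/F = 0.6677
  V/F = 0.6677: g = 0.00196, g' = -0.7963 → V/F = 0.6702
Converged at V/F = 0.6702.

V/F = 0.6702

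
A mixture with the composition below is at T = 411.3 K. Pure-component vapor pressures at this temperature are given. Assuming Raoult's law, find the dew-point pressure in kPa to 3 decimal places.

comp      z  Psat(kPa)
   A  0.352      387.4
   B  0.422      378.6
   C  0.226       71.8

At the dew point ψ → 1, so Σzᵢ/Kᵢ = 1 with Kᵢ = Pᵢˢᵃᵗ/P ⇒ 1/P = Σzᵢ/Pᵢˢᵃᵗ.
1/P = 0.352/387.4 + 0.422/378.6 + 0.226/71.8 = 0.005171 ⇒ P = 193.390 kPa

Pdew = 193.390 kPa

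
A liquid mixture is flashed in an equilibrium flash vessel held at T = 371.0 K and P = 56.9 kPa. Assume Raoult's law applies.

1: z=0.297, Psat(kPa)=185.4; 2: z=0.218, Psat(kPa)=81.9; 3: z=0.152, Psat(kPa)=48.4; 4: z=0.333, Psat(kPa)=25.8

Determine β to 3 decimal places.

β = 0.725

Raoult's law: Kᵢ = Pᵢˢᵃᵗ/P = Pᵢˢᵃᵗ/56.9.
  K_1 = 185.4/56.9 = 3.25835, K_2 = 81.9/56.9 = 1.43937, K_3 = 48.4/56.9 = 0.85062, K_4 = 25.8/56.9 = 0.45343
Material balance + equilibrium reduce to Σ zᵢ(Kᵢ−1)/(1+β(Kᵢ−1)) = 0.
Check two-phase: ΣzᵢKᵢ = 1.562 > 1 and Σzᵢ/Kᵢ = 1.156 > 1, so g(0) = 0.562 > 0 and g(1) = -0.156 < 0.
Iterate (Newton) starting at β = 0.39:
  β = 0.390: g = 0.1830, g' = -0.623 → β = 0.683
  β = 0.683: g = 0.0215, g' = -0.517 → β = 0.725
Converged at β = 0.725.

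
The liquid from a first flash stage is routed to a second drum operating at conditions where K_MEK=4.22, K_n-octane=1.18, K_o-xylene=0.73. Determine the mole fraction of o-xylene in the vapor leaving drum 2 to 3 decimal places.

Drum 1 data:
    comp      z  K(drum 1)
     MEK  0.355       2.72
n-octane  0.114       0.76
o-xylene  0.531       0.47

Drum 1:
Rachford–Rice: g(ψ₁) = Σ zᵢ(Kᵢ−1)/(1+ψ₁(Kᵢ−1)) = 0.
Check two-phase: ΣzᵢKᵢ = 1.302 > 1 and Σzᵢ/Kᵢ = 1.410 > 1, so g(0) = 0.302 > 0 and g(1) = -0.410 < 0.
Newton–Raphson from ψ₁ = 0.5:
  ψ₁ = 0.500: g = -0.0857, g' = -0.588 → ψ₁ = 0.354
  ψ₁ = 0.354: g = 0.0030, g' = -0.639 → ψ₁ = 0.359
Converged at ψ₁ = 0.359.
Drum-1 compositions:
  MEK: x = 0.219, y = 0.597
  n-octane: x = 0.125, y = 0.095
  o-xylene: x = 0.656, y = 0.308
Drum-2 feed = drum-1 liquid: z₂ = (0.2195, 0.1247, 0.6558).
Drum 2:
Let ψ₂ = V/F and solve Σ zᵢ(Kᵢ−1)/(1+ψ₂(Kᵢ−1)) = 0.
g(0) = ΣzᵢKᵢ − 1 = 0.552 and g(1) = 1 − Σzᵢ/Kᵢ = -0.056, so a root lies in (0, 1).
Iterate (Newton) starting at ψ₂ = 0.48:
  ψ₂ = 0.480: g = 0.0949, g' = -0.418 → ψ₂ = 0.707
  ψ₂ = 0.707: g = 0.0167, g' = -0.288 → ψ₂ = 0.765
  ψ₂ = 0.765: g = 0.0006, g' = -0.269 → ψ₂ = 0.767
Converged at ψ₂ = 0.767.
  MEK: x = 0.063, y = 0.267
  n-octane: x = 0.110, y = 0.129
  o-xylene: x = 0.827, y = 0.604

y_o-xylene (drum 2) = 0.604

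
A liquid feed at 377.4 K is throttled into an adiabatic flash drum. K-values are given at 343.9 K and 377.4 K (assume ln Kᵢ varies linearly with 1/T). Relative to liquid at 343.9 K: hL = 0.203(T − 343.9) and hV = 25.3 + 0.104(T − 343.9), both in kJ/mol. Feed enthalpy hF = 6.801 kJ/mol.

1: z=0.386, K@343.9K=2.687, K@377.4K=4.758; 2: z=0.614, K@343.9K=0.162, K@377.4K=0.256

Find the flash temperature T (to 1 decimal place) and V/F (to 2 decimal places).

T = 353.7 K, V/F = 0.20

Adiabatic flash: solve Rachford–Rice at each trial T, then check hF = ψ·hV(T) + (1−ψ)·hL(T).
  T = 343.9 K: K = (2.687, 0.162), RR gives ψ = 0.097, H_out = 2.446 kJ/mol
  T = 377.4 K: K = (4.758, 0.256), RR gives ψ = 0.355, H_out = 14.614 kJ/mol
  T = 360.6 K: K = (3.620, 0.206), RR gives ψ = 0.252, H_out = 9.340 kJ/mol
  T = 352.2 K: K = (3.127, 0.183), RR gives ψ = 0.184, H_out = 6.183 kJ/mol
  T = 356.4 K: K = (3.368, 0.194), RR gives ψ = 0.220, H_out = 7.822 kJ/mol
  T = 354.3 K: K = (3.246, 0.188), RR gives ψ = 0.202, H_out = 7.020 kJ/mol
  T = 353.2 K: K = (3.183, 0.186), RR gives ψ = 0.193, H_out = 6.586 kJ/mol
Linear interpolation between T = 353.2 (H_out = 6.586) and T = 354.3 (H_out = 7.020) on hF = 6.801 gives T ≈ 353.7 K, at which ψ = 0.20.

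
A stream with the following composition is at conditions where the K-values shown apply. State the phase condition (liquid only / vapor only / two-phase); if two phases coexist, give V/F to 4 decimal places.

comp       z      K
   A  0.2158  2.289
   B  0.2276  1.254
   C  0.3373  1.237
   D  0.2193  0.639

vapor only

ΣzᵢKᵢ = 1.3367; Σzᵢ/Kᵢ = 0.8916.
Since Σzᵢ/Kᵢ < 1 the mixture is above its dew point — single vapor phase.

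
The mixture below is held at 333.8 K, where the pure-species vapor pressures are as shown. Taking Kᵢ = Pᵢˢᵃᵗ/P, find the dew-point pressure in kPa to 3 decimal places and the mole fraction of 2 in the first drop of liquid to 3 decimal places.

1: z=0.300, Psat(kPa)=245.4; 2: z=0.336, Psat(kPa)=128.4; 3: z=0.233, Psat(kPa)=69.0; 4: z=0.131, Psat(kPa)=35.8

At the dew point ψ → 1, so Σzᵢ/Kᵢ = 1 with Kᵢ = Pᵢˢᵃᵗ/P ⇒ 1/P = Σzᵢ/Pᵢˢᵃᵗ.
1/P = 0.300/245.4 + 0.336/128.4 + 0.233/69.0 + 0.131/35.8 = 0.010875 ⇒ P = 91.951 kPa
xᵢ = zᵢP/Pᵢˢᵃᵗ ⇒ x_2 = 0.336·91.951/128.4 = 0.241

Pdew = 91.951 kPa, x_2 = 0.241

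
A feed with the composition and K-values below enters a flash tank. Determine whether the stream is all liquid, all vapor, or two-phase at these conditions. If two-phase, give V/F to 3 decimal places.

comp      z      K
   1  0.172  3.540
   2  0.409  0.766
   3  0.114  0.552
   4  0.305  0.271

two-phase, V/F = 0.057

ΣzᵢKᵢ = 1.068; Σzᵢ/Kᵢ = 1.915.
Both exceed 1, so a two-phase solution exists.
Rachford–Rice: g(ψ) = Σ zᵢ(Kᵢ−1)/(1+ψ(Kᵢ−1)) = 0.
Newton iteration, ψ⁰ = 0.5:
  ψ = 0.500: g = -0.3316, g' = -0.683 → ψ = 0.015
  ψ = 0.015: g = 0.0489, g' = -1.242 → ψ = 0.054
  ψ = 0.054: g = 0.0033, g' = -1.080 → ψ = 0.057
Converged at ψ = 0.057.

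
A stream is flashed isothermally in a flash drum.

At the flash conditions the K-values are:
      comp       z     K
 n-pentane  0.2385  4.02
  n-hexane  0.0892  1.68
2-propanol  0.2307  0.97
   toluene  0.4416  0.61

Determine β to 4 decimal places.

Material balance + equilibrium reduce to Σ zᵢ(Kᵢ−1)/(1+β(Kᵢ−1)) = 0.
g(0) = ΣzᵢKᵢ − 1 = 0.6018 and g(1) = 1 − Σzᵢ/Kᵢ = -0.0742, so a root lies in (0, 1).
Newton iteration, β⁰ = 0.5:
  β = 0.5000: g = 0.11126, g' = -0.4721 → β = 0.7357
  β = 0.7357: g = 0.01540, g' = -0.3602 → β = 0.7784
  β = 0.7784: g = 0.00023, g' = -0.3501 → β = 0.7791
Converged at β = 0.7791.

β = 0.7791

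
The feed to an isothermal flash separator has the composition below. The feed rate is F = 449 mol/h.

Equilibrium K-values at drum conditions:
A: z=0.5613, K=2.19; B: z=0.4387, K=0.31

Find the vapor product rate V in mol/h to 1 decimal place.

Newton iteration, ψ⁰ = 0.5:
  ψ = 0.5000: g = -0.04337, g' = -0.7993 → ψ = 0.4457
  ψ = 0.4457: g = -0.00071, g' = -0.7750 → ψ = 0.4448
Converged at ψ = 0.4448.
Then V = ψ·F = 0.4448·449 = 199.7 mol/h and L = F − V = 249.3 mol/h.

V = 199.7 mol/h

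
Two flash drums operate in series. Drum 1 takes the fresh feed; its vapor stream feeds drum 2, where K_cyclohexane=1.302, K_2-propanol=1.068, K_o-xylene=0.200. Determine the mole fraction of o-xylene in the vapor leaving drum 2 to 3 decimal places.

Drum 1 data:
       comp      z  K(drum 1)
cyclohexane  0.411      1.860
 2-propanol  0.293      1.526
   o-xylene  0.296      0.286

y_o-xylene (drum 2) = 0.041

Drum 1:
Let ψ₁ = V/F and solve Σ zᵢ(Kᵢ−1)/(1+ψ₁(Kᵢ−1)) = 0.
Check two-phase: ΣzᵢKᵢ = 1.296 > 1 and Σzᵢ/Kᵢ = 1.448 > 1, so g(0) = 0.296 > 0 and g(1) = -0.448 < 0.
Newton–Raphson from ψ₁ = 0.44:
  ψ₁ = 0.440: g = 0.0734, g' = -0.534 → ψ₁ = 0.577
  ψ₁ = 0.577: g = -0.0052, g' = -0.620 → ψ₁ = 0.569
Converged at ψ₁ = 0.569.
Drum-1 compositions:
  cyclohexane: x = 0.276, y = 0.513
  2-propanol: x = 0.226, y = 0.344
  o-xylene: x = 0.499, y = 0.143
Drum-2 feed = drum-1 vapor: z₂ = (0.5133, 0.3441, 0.1426).
Drum 2:
Let ψ₂ = V/F and solve Σ zᵢ(Kᵢ−1)/(1+ψ₂(Kᵢ−1)) = 0.
Check two-phase: ΣzᵢKᵢ = 1.064 > 1 and Σzᵢ/Kᵢ = 1.429 > 1, so g(0) = 0.064 > 0 and g(1) = -0.429 < 0.
Newton–Raphson from ψ₂ = 0.5:
  ψ₂ = 0.500: g = -0.0328, g' = -0.290 → ψ₂ = 0.387
  ψ₂ = 0.387: g = -0.0036, g' = -0.230 → ψ₂ = 0.371
Converged at ψ₂ = 0.371.
  cyclohexane: x = 0.462, y = 0.601
  2-propanol: x = 0.336, y = 0.358
  o-xylene: x = 0.203, y = 0.041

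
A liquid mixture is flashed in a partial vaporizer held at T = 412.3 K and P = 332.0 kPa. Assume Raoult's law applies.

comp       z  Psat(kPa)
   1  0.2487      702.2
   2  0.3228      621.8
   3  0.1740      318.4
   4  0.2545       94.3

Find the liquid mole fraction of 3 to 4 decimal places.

x_3 = 0.1787

Raoult's law: Kᵢ = Pᵢˢᵃᵗ/P = Pᵢˢᵃᵗ/332.0.
  K_1 = 702.2/332.0 = 2.115060, K_2 = 621.8/332.0 = 1.872892, K_3 = 318.4/332.0 = 0.959036, K_4 = 94.3/332.0 = 0.284036
Newton–Raphson from V/F = 0.53:
  V/F = 0.5300: g = 0.06603, g' = -0.5762 → V/F = 0.6446
  V/F = 0.6446: g = -0.00403, g' = -0.6556 → V/F = 0.6384
Converged at V/F = 0.6384.
Compositions from xᵢ = zᵢ/(1+V/F(Kᵢ−1)), yᵢ = Kᵢxᵢ:
  1: x = 0.1453, y = 0.3073
  2: x = 0.2073, y = 0.3882
  3: x = 0.1787, y = 0.1714
  4: x = 0.4688, y = 0.1331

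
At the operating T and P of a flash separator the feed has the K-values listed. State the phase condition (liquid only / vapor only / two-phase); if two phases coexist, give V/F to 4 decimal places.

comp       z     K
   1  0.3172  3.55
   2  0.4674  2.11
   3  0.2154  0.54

ΣzᵢKᵢ = 2.2286; Σzᵢ/Kᵢ = 0.7098.
Since Σzᵢ/Kᵢ < 1 the mixture is above its dew point — single vapor phase.

vapor only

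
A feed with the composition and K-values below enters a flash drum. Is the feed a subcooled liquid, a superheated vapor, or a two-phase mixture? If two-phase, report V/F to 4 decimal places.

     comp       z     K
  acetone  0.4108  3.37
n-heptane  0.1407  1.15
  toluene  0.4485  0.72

ΣzᵢKᵢ = 1.8691; Σzᵢ/Kᵢ = 0.8672.
Since Σzᵢ/Kᵢ < 1 the mixture is above its dew point — single vapor phase.

superheated vapor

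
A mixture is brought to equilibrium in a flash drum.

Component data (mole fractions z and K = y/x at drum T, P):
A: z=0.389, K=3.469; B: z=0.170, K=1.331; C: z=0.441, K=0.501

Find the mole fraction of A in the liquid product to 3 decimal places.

x_A = 0.131

Let ψ = V/F and solve Σ zᵢ(Kᵢ−1)/(1+ψ(Kᵢ−1)) = 0.
Check two-phase: ΣzᵢKᵢ = 1.797 > 1 and Σzᵢ/Kᵢ = 1.120 > 1, so g(0) = 0.797 > 0 and g(1) = -0.120 < 0.
Iterate (Newton) starting at ψ = 0.5:
  ψ = 0.500: g = 0.1849, g' = -0.684 → ψ = 0.770
  ψ = 0.770: g = 0.0183, g' = -0.583 → ψ = 0.802
Converged at ψ = 0.802.
Compositions from xᵢ = zᵢ/(1+ψ(Kᵢ−1)), yᵢ = Kᵢxᵢ:
  A: x = 0.131, y = 0.453
  B: x = 0.134, y = 0.179
  C: x = 0.735, y = 0.368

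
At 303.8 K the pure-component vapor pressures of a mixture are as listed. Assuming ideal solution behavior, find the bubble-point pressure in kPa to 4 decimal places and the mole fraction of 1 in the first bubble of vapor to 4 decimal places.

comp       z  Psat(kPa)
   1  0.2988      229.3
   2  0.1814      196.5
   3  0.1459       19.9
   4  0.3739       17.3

Pbub = 113.5318 kPa, y_1 = 0.6035

At the bubble point ψ → 0, so ΣzᵢKᵢ = 1 with Kᵢ = Pᵢˢᵃᵗ/P ⇒ P = ΣzᵢPᵢˢᵃᵗ.
P = 0.2988·229.3 + 0.1814·196.5 + 0.1459·19.9 + 0.3739·17.3 = 113.5318 kPa
yᵢ = zᵢPᵢˢᵃᵗ/P ⇒ y_1 = 0.2988·229.3/113.5318 = 0.6035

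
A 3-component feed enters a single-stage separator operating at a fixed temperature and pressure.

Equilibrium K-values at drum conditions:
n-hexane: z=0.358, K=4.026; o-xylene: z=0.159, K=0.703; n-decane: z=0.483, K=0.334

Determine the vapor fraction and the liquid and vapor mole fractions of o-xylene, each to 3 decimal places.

ψ = 0.398, x_o-xylene = 0.180, y_o-xylene = 0.127

Newton–Raphson from ψ = 0.36:
  ψ = 0.360: g = 0.0425, g' = -1.139 → ψ = 0.397
  ψ = 0.397: g = 0.0010, g' = -1.090 → ψ = 0.398
Converged at ψ = 0.398.
Compositions from xᵢ = zᵢ/(1+ψ(Kᵢ−1)), yᵢ = Kᵢxᵢ:
  n-hexane: x = 0.162, y = 0.654
  o-xylene: x = 0.180, y = 0.127
  n-decane: x = 0.657, y = 0.220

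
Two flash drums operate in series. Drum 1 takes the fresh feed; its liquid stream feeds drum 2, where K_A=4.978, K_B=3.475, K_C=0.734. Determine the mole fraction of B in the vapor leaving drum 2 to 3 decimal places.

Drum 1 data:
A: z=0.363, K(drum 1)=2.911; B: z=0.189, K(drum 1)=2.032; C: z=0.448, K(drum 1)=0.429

Drum 1:
Rachford–Rice: g(ψ₁) = Σ zᵢ(Kᵢ−1)/(1+ψ₁(Kᵢ−1)) = 0.
g(0) = ΣzᵢKᵢ − 1 = 0.633 and g(1) = 1 − Σzᵢ/Kᵢ = -0.262, so a root lies in (0, 1).
Newton–Raphson from ψ₁ = 0.67:
  ψ₁ = 0.670: g = 0.0052, g' = -0.708 → ψ₁ = 0.677
Converged at ψ₁ = 0.677.
Drum-1 compositions:
  A: x = 0.158, y = 0.461
  B: x = 0.111, y = 0.226
  C: x = 0.731, y = 0.313
Drum-2 feed = drum-1 liquid: z₂ = (0.1582, 0.1112, 0.7305).
Drum 2:
Rachford–Rice: g(ψ₂) = Σ zᵢ(Kᵢ−1)/(1+ψ₂(Kᵢ−1)) = 0.
Feasibility: ΣzᵢKᵢ = 1.710, Σzᵢ/Kᵢ = 1.059 — both > 1, two phases present.
Iterate (Newton) starting at ψ₂ = 0.5:
  ψ₂ = 0.500: g = 0.1095, g' = -0.485 → ψ₂ = 0.726
  ψ₂ = 0.726: g = 0.0196, g' = -0.332 → ψ₂ = 0.785
  ψ₂ = 0.785: g = 0.0007, g' = -0.309 → ψ₂ = 0.787
Converged at ψ₂ = 0.787.
  A: x = 0.038, y = 0.191
  B: x = 0.038, y = 0.131
  C: x = 0.924, y = 0.678

y_B (drum 2) = 0.131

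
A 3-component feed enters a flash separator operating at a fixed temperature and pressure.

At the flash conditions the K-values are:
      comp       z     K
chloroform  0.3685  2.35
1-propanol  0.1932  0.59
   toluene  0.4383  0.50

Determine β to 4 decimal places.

Let β = V/F and solve Σ zᵢ(Kᵢ−1)/(1+β(Kᵢ−1)) = 0.
Check two-phase: ΣzᵢKᵢ = 1.1991 > 1 and Σzᵢ/Kᵢ = 1.3609 > 1, so g(0) = 0.1991 > 0 and g(1) = -0.3609 < 0.
Newton–Raphson from β = 0.5:
  β = 0.5000: g = -0.09484, g' = -0.4856 → β = 0.3047
  β = 0.3047: g = 0.00343, g' = -0.5321 → β = 0.3111
  β = 0.3111: g = 0.00001, g' = -0.5294 → β = 0.3112
Converged at β = 0.3112.

β = 0.3112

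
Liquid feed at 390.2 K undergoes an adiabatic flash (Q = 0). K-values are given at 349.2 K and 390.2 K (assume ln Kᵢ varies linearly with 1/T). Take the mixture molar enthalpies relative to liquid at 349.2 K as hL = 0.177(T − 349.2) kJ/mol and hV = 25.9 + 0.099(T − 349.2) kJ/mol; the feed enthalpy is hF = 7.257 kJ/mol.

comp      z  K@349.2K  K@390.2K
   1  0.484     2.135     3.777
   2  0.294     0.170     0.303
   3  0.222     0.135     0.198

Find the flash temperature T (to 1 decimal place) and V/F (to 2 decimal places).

Adiabatic flash: solve Rachford–Rice at each trial T, then check hF = ψ·hV(T) + (1−ψ)·hL(T).
  T = 349.2 K: K = (2.135, 0.170, 0.135), RR gives ψ = 0.118, H_out = 3.059 kJ/mol
  T = 390.2 K: K = (3.777, 0.303, 0.198), RR gives ψ = 0.465, H_out = 17.805 kJ/mol
  T = 369.7 K: K = (2.885, 0.231, 0.165), RR gives ψ = 0.333, H_out = 11.715 kJ/mol
  T = 359.4 K: K = (2.491, 0.199, 0.150), RR gives ψ = 0.242, H_out = 7.887 kJ/mol
  T = 354.3 K: K = (2.309, 0.184, 0.142), RR gives ψ = 0.186, H_out = 5.645 kJ/mol
  T = 356.9 K: K = (2.400, 0.191, 0.146), RR gives ψ = 0.216, H_out = 6.825 kJ/mol
  T = 358.1 K: K = (2.443, 0.195, 0.148), RR gives ψ = 0.229, H_out = 7.343 kJ/mol
Linear interpolation between T = 356.9 (H_out = 6.825) and T = 358.1 (H_out = 7.343) on hF = 7.257 gives T ≈ 357.9 K, at which ψ = 0.23.

T = 357.9 K, V/F = 0.23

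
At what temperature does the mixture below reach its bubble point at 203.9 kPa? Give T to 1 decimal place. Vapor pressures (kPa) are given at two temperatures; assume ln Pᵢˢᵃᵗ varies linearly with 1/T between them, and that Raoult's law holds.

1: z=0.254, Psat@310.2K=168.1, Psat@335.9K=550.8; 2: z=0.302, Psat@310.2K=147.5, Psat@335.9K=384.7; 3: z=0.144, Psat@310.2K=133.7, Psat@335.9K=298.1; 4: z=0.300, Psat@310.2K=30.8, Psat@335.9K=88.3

Bubble-point temperature: ΣzᵢPᵢˢᵃᵗ(T) = P. Interpolate ln Pᵢˢᵃᵗ = aᵢ + bᵢ/T.
  T = 310.2 K: ΣzᵢPᵢˢᵃᵗ = 115.74 kPa
  T = 335.9 K: ΣzᵢPᵢˢᵃᵗ = 325.50 kPa
  T = 323.0 K: ΣzᵢPᵢˢᵃᵗ = 197.25 kPa
  T = 329.4 K: ΣzᵢPᵢˢᵃᵗ = 253.99 kPa
  T = 326.2 K: ΣzᵢPᵢˢᵃᵗ = 224.08 kPa
  T = 324.6 K: ΣzᵢPᵢˢᵃᵗ = 210.29 kPa
Interpolating between 323.0 K and 324.6 K gives T ≈ 323.8 K.

T = 323.8 K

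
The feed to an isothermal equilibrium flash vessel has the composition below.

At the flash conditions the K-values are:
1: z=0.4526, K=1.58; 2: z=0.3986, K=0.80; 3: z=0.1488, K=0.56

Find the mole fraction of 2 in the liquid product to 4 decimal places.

Newton–Raphson from ψ = 0.54:
  ψ = 0.5400: g = 0.02465, g' = -0.1579 → ψ = 0.6961
  ψ = 0.6961: g = 0.00001, g' = -0.1586 → ψ = 0.6962
Converged at ψ = 0.6962.
Compositions from xᵢ = zᵢ/(1+ψ(Kᵢ−1)), yᵢ = Kᵢxᵢ:
  1: x = 0.3224, y = 0.5094
  2: x = 0.4631, y = 0.3705
  3: x = 0.2145, y = 0.1201

x_2 = 0.4631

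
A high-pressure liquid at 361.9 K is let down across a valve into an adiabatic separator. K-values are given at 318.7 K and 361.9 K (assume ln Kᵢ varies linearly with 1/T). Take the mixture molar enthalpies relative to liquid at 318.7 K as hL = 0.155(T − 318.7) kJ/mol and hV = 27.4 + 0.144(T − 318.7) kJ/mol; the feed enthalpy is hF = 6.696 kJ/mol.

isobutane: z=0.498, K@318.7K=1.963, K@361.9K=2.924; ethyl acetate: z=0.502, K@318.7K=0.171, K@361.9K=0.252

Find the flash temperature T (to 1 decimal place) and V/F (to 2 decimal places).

T = 328.9 K, V/F = 0.19

Adiabatic flash: solve Rachford–Rice at each trial T, then check hF = ψ·hV(T) + (1−ψ)·hL(T).
  T = 318.7 K: K = (1.963, 0.171), RR gives ψ = 0.079, H_out = 2.177 kJ/mol
  T = 361.9 K: K = (2.924, 0.252), RR gives ψ = 0.405, H_out = 17.597 kJ/mol
  T = 340.3 K: K = (2.426, 0.210), RR gives ψ = 0.279, H_out = 10.914 kJ/mol
  T = 329.5 K: K = (2.190, 0.190), RR gives ψ = 0.193, H_out = 6.942 kJ/mol
  T = 324.1 K: K = (2.075, 0.181), RR gives ψ = 0.141, H_out = 4.688 kJ/mol
  T = 326.8 K: K = (2.132, 0.185), RR gives ψ = 0.168, H_out = 5.843 kJ/mol
  T = 328.1 K: K = (2.160, 0.188), RR gives ψ = 0.180, H_out = 6.379 kJ/mol
Linear interpolation between T = 328.1 (H_out = 6.379) and T = 329.5 (H_out = 6.942) on hF = 6.696 gives T ≈ 328.9 K, at which ψ = 0.19.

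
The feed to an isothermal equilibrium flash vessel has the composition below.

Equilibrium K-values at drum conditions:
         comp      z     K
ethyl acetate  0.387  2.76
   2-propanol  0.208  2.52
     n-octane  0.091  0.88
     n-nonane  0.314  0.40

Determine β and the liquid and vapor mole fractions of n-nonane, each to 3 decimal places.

Rachford–Rice: g(β) = Σ zᵢ(Kᵢ−1)/(1+β(Kᵢ−1)) = 0.
Feasibility: ΣzᵢKᵢ = 1.798, Σzᵢ/Kᵢ = 1.111 — both > 1, two phases present.
Newton iteration, β⁰ = 0.5:
  β = 0.500: g = 0.2612, g' = -0.726 → β = 0.860
  β = 0.860: g = 0.0070, g' = -0.764 → β = 0.869
Converged at β = 0.869.
Compositions from xᵢ = zᵢ/(1+β(Kᵢ−1)), yᵢ = Kᵢxᵢ:
  ethyl acetate: x = 0.153, y = 0.422
  2-propanol: x = 0.090, y = 0.226
  n-octane: x = 0.102, y = 0.089
  n-nonane: x = 0.656, y = 0.262

β = 0.869, x_n-nonane = 0.656, y_n-nonane = 0.262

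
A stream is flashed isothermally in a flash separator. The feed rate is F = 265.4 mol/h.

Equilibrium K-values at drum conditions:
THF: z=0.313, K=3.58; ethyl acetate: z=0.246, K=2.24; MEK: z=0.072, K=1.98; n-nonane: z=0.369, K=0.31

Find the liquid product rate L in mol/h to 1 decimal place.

Newton–Raphson from β = 0.51:
  β = 0.510: g = 0.1898, g' = -0.979 → β = 0.704
  β = 0.704: g = -0.0035, g' = -1.059 → β = 0.700
Converged at β = 0.700.
Then V = β·F = 0.7004·265.4 = 185.9 mol/h and L = F − V = 79.5 mol/h.

L = 79.5 mol/h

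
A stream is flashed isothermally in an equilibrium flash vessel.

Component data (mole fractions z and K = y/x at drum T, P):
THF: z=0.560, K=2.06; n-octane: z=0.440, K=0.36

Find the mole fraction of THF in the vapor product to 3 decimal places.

y_THF = 0.776

Let β = V/F and solve Σ zᵢ(Kᵢ−1)/(1+β(Kᵢ−1)) = 0.
Check two-phase: ΣzᵢKᵢ = 1.312 > 1 and Σzᵢ/Kᵢ = 1.494 > 1, so g(0) = 0.312 > 0 and g(1) = -0.494 < 0.
Binary case is linear: z₁(K₁−1)(1+β(K₂−1)) + z₂(K₂−1)(1+β(K₁−1)) = 0
⇒ β = [z₁(K₁−1)+z₂(K₂−1)] / [−(K₁−1)(K₂−1)] = 0.3120/0.6784 = 0.460
Compositions from xᵢ = zᵢ/(1+β(Kᵢ−1)), yᵢ = Kᵢxᵢ:
  THF: x = 0.376, y = 0.776
  n-octane: x = 0.624, y = 0.224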